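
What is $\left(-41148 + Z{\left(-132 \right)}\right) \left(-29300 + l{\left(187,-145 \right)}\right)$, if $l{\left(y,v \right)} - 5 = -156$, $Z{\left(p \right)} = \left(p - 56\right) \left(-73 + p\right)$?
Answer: $76808208$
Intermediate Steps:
$Z{\left(p \right)} = \left(-73 + p\right) \left(-56 + p\right)$ ($Z{\left(p \right)} = \left(-56 + p\right) \left(-73 + p\right) = \left(-73 + p\right) \left(-56 + p\right)$)
$l{\left(y,v \right)} = -151$ ($l{\left(y,v \right)} = 5 - 156 = -151$)
$\left(-41148 + Z{\left(-132 \right)}\right) \left(-29300 + l{\left(187,-145 \right)}\right) = \left(-41148 + \left(4088 + \left(-132\right)^{2} - -17028\right)\right) \left(-29300 - 151\right) = \left(-41148 + \left(4088 + 17424 + 17028\right)\right) \left(-29451\right) = \left(-41148 + 38540\right) \left(-29451\right) = \left(-2608\right) \left(-29451\right) = 76808208$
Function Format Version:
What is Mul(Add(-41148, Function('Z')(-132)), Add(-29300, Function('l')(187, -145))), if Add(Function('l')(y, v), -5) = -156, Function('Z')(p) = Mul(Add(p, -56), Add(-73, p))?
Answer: 76808208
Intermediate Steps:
Function('Z')(p) = Mul(Add(-73, p), Add(-56, p)) (Function('Z')(p) = Mul(Add(-56, p), Add(-73, p)) = Mul(Add(-73, p), Add(-56, p)))
Function('l')(y, v) = -151 (Function('l')(y, v) = Add(5, -156) = -151)
Mul(Add(-41148, Function('Z')(-132)), Add(-29300, Function('l')(187, -145))) = Mul(Add(-41148, Add(4088, Pow(-132, 2), Mul(-129, -132))), Add(-29300, -151)) = Mul(Add(-41148, Add(4088, 17424, 17028)), -29451) = Mul(Add(-41148, 38540), -29451) = Mul(-2608, -29451) = 76808208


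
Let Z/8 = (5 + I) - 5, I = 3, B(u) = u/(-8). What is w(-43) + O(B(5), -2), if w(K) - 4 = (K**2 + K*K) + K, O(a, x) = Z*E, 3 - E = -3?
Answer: 3803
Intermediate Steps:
B(u) = -u/8 (B(u) = u*(-1/8) = -u/8)
E = 6 (E = 3 - 1*(-3) = 3 + 3 = 6)
Z = 24 (Z = 8*((5 + 3) - 5) = 8*(8 - 5) = 8*3 = 24)
O(a, x) = 144 (O(a, x) = 24*6 = 144)
w(K) = 4 + K + 2*K**2 (w(K) = 4 + ((K**2 + K*K) + K) = 4 + ((K**2 + K**2) + K) = 4 + (2*K**2 + K) = 4 + (K + 2*K**2) = 4 + K + 2*K**2)
w(-43) + O(B(5), -2) = (4 - 43 + 2*(-43)**2) + 144 = (4 - 43 + 2*1849) + 144 = (4 - 43 + 3698) + 144 = 3659 + 144 = 3803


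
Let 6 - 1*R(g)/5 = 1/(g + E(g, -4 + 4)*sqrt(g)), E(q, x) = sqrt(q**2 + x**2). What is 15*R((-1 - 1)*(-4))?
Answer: 25275/56 - 75*sqrt(2)/28 ≈ 447.55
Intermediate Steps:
R(g) = 30 - 5/(g + sqrt(g)*sqrt(g**2)) (R(g) = 30 - 5/(g + sqrt(g**2 + (-4 + 4)**2)*sqrt(g)) = 30 - 5/(g + sqrt(g**2 + 0**2)*sqrt(g)) = 30 - 5/(g + sqrt(g**2 + 0)*sqrt(g)) = 30 - 5/(g + sqrt(g**2)*sqrt(g)) = 30 - 5/(g + sqrt(g)*sqrt(g**2)))
15*R((-1 - 1)*(-4)) = 15*(5*(-1 + 6*((-1 - 1)*(-4)) + 6*sqrt((-1 - 1)*(-4))*sqrt(((-1 - 1)*(-4))**2))/((-1 - 1)*(-4) + sqrt((-1 - 1)*(-4))*sqrt(((-1 - 1)*(-4))**2))) = 15*(5*(-1 + 6*(-2*(-4)) + 6*sqrt(-2*(-4))*sqrt((-2*(-4))**2))/(-2*(-4) + sqrt(-2*(-4))*sqrt((-2*(-4))**2))) = 15*(5*(-1 + 6*8 + 6*sqrt(8)*sqrt(8**2))/(8 + sqrt(8)*sqrt(8**2))) = 15*(5*(-1 + 48 + 6*(2*sqrt(2))*sqrt(64))/(8 + (2*sqrt(2))*sqrt(64))) = 15*(5*(-1 + 48 + 6*(2*sqrt(2))*8)/(8 + (2*sqrt(2))*8)) = 15*(5*(-1 + 48 + 96*sqrt(2))/(8 + 16*sqrt(2))) = 15*(5*(47 + 96*sqrt(2))/(8 + 16*sqrt(2))) = 75*(47 + 96*sqrt(2))/(8 + 16*sqrt(2))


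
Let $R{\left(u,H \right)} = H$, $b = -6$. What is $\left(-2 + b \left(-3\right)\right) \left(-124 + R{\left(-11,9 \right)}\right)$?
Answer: $-1840$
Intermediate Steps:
$\left(-2 + b \left(-3\right)\right) \left(-124 + R{\left(-11,9 \right)}\right) = \left(-2 - -18\right) \left(-124 + 9\right) = \left(-2 + 18\right) \left(-115\right) = 16 \left(-115\right) = -1840$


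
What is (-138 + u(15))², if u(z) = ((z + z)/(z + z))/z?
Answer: 4280761/225 ≈ 19026.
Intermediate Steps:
u(z) = 1/z (u(z) = ((2*z)/((2*z)))/z = ((2*z)*(1/(2*z)))/z = 1/z)
(-138 + u(15))² = (-138 + 1/15)² = (-2069/15)² = 4280761/225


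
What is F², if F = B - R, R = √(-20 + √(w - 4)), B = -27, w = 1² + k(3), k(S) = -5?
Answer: (27 + √2*√(-10 + I*√2))² ≈ 726.03 + 244.92*I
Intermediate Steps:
w = -4 (w = 1² - 5 = 1 - 5 = -4)
R = √(-20 + 2*I*√2) (R = √(-20 + √(-4 - 4)) = √(-20 + √(-8)) = √(-20 + 2*I*√2) ≈ 0.31544 + 4.4832*I)
F = -27 - √(-20 + 2*I*√2) ≈ -27.315 - 4.4832*I
F² = (-27 - √(-20 + 2*I*√2))²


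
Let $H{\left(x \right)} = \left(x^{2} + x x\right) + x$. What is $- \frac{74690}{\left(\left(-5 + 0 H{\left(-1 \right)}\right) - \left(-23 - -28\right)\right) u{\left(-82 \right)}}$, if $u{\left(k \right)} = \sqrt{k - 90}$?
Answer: $- \frac{7469 i \sqrt{43}}{86} \approx - 569.51 i$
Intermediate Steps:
$H{\left(x \right)} = x + 2 x^{2}$ ($H{\left(x \right)} = \left(x^{2} + x^{2}\right) + x = 2 x^{2} + x = x + 2 x^{2}$)
$u{\left(k \right)} = \sqrt{-90 + k}$
$- \frac{74690}{\left(\left(-5 + 0 H{\left(-1 \right)}\right) - \left(-23 - -28\right)\right) u{\left(-82 \right)}} = - \frac{74690}{\left(\left(-5 + 0 \left(- (1 + 2 \left(-1\right))\right)\right) - \left(-23 - -28\right)\right) \sqrt{-90 - 82}} = - \frac{74690}{\left(\left(-5 + 0 \left(- (1 - 2)\right)\right) - \left(-23 + 28\right)\right) \sqrt{-172}} = - \frac{74690}{\left(\left(-5 + 0 \left(\left(-1\right) \left(-1\right)\right)\right) - 5\right) 2 i \sqrt{43}} = - \frac{74690}{\left(\left(-5 + 0 \cdot 1\right) - 5\right) 2 i \sqrt{43}} = - \frac{74690}{\left(\left(-5 + 0\right) - 5\right) 2 i \sqrt{43}} = - \frac{74690}{\left(-5 - 5\right) 2 i \sqrt{43}} = - \frac{74690}{\left(-10\right) 2 i \sqrt{43}} = - \frac{74690}{\left(-20\right) i \sqrt{43}} = - 74690 \frac{i \sqrt{43}}{860} = - \frac{7469 i \sqrt{43}}{86}$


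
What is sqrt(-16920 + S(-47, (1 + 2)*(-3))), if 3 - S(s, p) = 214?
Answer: I*sqrt(17131) ≈ 130.89*I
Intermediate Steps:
S(s, p) = -211 (S(s, p) = 3 - 1*214 = 3 - 214 = -211)
sqrt(-16920 + S(-47, (1 + 2)*(-3))) = sqrt(-16920 - 211) = sqrt(-17131) = I*sqrt(17131)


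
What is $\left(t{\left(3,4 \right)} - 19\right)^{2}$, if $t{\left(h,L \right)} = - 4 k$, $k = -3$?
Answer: $49$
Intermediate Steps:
$t{\left(h,L \right)} = 12$ ($t{\left(h,L \right)} = \left(-4\right) \left(-3\right) = 12$)
$\left(t{\left(3,4 \right)} - 19\right)^{2} = \left(12 - 19\right)^{2} = \left(-7\right)^{2} = 49$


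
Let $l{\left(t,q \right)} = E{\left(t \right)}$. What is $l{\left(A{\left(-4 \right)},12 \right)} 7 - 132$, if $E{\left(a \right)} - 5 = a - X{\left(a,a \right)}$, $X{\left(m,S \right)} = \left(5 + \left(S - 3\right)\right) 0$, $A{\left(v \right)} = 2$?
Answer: $-83$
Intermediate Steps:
$X{\left(m,S \right)} = 0$ ($X{\left(m,S \right)} = \left(5 + \left(S - 3\right)\right) 0 = \left(5 + \left(-3 + S\right)\right) 0 = \left(2 + S\right) 0 = 0$)
$E{\left(a \right)} = 5 + a$ ($E{\left(a \right)} = 5 + \left(a - 0\right) = 5 + \left(a + 0\right) = 5 + a$)
$l{\left(t,q \right)} = 5 + t$
$l{\left(A{\left(-4 \right)},12 \right)} 7 - 132 = \left(5 + 2\right) 7 - 132 = 7 \cdot 7 - 132 = 49 - 132 = -83$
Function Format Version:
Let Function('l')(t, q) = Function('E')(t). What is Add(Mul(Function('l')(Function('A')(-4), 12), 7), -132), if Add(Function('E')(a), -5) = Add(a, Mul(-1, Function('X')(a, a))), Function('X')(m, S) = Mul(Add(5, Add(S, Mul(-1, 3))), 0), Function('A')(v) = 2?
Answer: -83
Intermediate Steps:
Function('X')(m, S) = 0 (Function('X')(m, S) = Mul(Add(5, Add(S, -3)), 0) = Mul(Add(5, Add(-3, S)), 0) = Mul(Add(2, S), 0) = 0)
Function('E')(a) = Add(5, a) (Function('E')(a) = Add(5, Add(a, Mul(-1, 0))) = Add(5, Add(a, 0)) = Add(5, a))
Function('l')(t, q) = Add(5, t)
Add(Mul(Function('l')(Function('A')(-4), 12), 7), -132) = Add(Mul(Add(5, 2), 7), -132) = Add(Mul(7, 7), -132) = Add(49, -132) = -83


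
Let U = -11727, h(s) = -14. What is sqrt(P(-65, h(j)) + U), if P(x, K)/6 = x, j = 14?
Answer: I*sqrt(12117) ≈ 110.08*I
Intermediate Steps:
P(x, K) = 6*x
sqrt(P(-65, h(j)) + U) = sqrt(6*(-65) - 11727) = sqrt(-390 - 11727) = sqrt(-12117) = I*sqrt(12117)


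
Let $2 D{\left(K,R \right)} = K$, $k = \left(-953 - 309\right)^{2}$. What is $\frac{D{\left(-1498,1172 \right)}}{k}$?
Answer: $- \frac{749}{1592644} \approx -0.00047029$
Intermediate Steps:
$k = 1592644$ ($k = \left(-1262\right)^{2} = 1592644$)
$D{\left(K,R \right)} = \frac{K}{2}$
$\frac{D{\left(-1498,1172 \right)}}{k} = \frac{\frac{1}{2} \left(-1498\right)}{1592644} = \left(-749\right) \frac{1}{1592644} = - \frac{749}{1592644}$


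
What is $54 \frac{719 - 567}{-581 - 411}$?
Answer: $- \frac{513}{62} \approx -8.2742$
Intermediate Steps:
$54 \frac{719 - 567}{-581 - 411} = 54 \frac{152}{-992} = 54 \cdot 152 \left(- \frac{1}{992}\right) = 54 \left(- \frac{19}{124}\right) = - \frac{513}{62}$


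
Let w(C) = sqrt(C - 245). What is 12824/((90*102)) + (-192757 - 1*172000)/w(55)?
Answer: 3206/2295 + 364757*I*sqrt(190)/190 ≈ 1.3969 + 26462.0*I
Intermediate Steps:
w(C) = sqrt(-245 + C)
12824/((90*102)) + (-192757 - 1*172000)/w(55) = 12824/((90*102)) + (-192757 - 1*172000)/(sqrt(-245 + 55)) = 12824/9180 + (-192757 - 172000)/(sqrt(-190)) = 12824*(1/9180) - 364757*(-I*sqrt(190)/190) = 3206/2295 - (-364757)*I*sqrt(190)/190 = 3206/2295 + 364757*I*sqrt(190)/190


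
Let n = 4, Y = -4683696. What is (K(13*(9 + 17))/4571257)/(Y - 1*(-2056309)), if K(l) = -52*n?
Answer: 208/12010461215459 ≈ 1.7318e-11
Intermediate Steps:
K(l) = -208 (K(l) = -52*4 = -208)
(K(13*(9 + 17))/4571257)/(Y - 1*(-2056309)) = (-208/4571257)/(-4683696 - 1*(-2056309)) = (-208*1/4571257)/(-4683696 + 2056309) = -208/4571257/(-2627387) = -208/4571257*(-1/2627387) = 208/12010461215459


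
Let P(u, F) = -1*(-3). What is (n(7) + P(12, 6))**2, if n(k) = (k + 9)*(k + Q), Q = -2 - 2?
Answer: 2601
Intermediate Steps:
P(u, F) = 3
Q = -4
n(k) = (-4 + k)*(9 + k) (n(k) = (k + 9)*(k - 4) = (9 + k)*(-4 + k) = (-4 + k)*(9 + k))
(n(7) + P(12, 6))**2 = ((-36 + 7**2 + 5*7) + 3)**2 = ((-36 + 49 + 35) + 3)**2 = (48 + 3)**2 = 51**2 = 2601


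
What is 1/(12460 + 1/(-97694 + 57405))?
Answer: 40289/502000939 ≈ 8.0257e-5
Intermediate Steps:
1/(12460 + 1/(-97694 + 57405)) = 1/(12460 + 1/(-40289)) = 1/(12460 - 1/40289) = 1/(502000939/40289) = 40289/502000939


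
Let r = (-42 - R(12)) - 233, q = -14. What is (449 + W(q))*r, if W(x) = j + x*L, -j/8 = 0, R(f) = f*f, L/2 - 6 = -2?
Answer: -141203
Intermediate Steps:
L = 8 (L = 12 + 2*(-2) = 12 - 4 = 8)
R(f) = f²
j = 0 (j = -8*0 = 0)
W(x) = 8*x (W(x) = 0 + x*8 = 0 + 8*x = 8*x)
r = -419 (r = (-42 - 1*12²) - 233 = (-42 - 1*144) - 233 = (-42 - 144) - 233 = -186 - 233 = -419)
(449 + W(q))*r = (449 + 8*(-14))*(-419) = (449 - 112)*(-419) = 337*(-419) = -141203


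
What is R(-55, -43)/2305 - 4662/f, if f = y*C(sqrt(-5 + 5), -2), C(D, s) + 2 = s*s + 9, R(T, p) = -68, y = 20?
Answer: -1076087/50710 ≈ -21.220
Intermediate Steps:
C(D, s) = 7 + s**2 (C(D, s) = -2 + (s*s + 9) = -2 + (s**2 + 9) = -2 + (9 + s**2) = 7 + s**2)
f = 220 (f = 20*(7 + (-2)**2) = 20*(7 + 4) = 20*11 = 220)
R(-55, -43)/2305 - 4662/f = -68/2305 - 4662/220 = -68*1/2305 - 4662*1/220 = -68/2305 - 2331/110 = -1076087/50710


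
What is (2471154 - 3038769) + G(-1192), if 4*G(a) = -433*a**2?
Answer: -154376143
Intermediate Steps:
G(a) = -433*a**2/4 (G(a) = (-433*a**2)/4 = -433*a**2/4)
(2471154 - 3038769) + G(-1192) = (2471154 - 3038769) - 433/4*(-1192)**2 = -567615 - 433/4*1420864 = -567615 - 153808528 = -154376143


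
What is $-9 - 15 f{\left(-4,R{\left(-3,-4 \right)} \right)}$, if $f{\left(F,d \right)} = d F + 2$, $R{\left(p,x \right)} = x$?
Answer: $-279$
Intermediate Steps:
$f{\left(F,d \right)} = 2 + F d$ ($f{\left(F,d \right)} = F d + 2 = 2 + F d$)
$-9 - 15 f{\left(-4,R{\left(-3,-4 \right)} \right)} = -9 - 15 \left(2 - -16\right) = -9 - 15 \left(2 + 16\right) = -9 - 270 = -279$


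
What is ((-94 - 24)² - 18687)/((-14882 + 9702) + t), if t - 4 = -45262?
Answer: 4763/50438 ≈ 0.094433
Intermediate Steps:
t = -45258 (t = 4 - 45262 = -45258)
((-94 - 24)² - 18687)/((-14882 + 9702) + t) = ((-94 - 24)² - 18687)/((-14882 + 9702) - 45258) = ((-118)² - 18687)/(-5180 - 45258) = (13924 - 18687)/(-50438) = -4763*(-1/50438) = 4763/50438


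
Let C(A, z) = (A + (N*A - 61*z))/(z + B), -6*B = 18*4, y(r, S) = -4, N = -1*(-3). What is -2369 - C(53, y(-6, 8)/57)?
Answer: -202193/86 ≈ -2351.1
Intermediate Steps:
N = 3
B = -12 (B = -3*4 = -1/6*72 = -12)
C(A, z) = (-61*z + 4*A)/(-12 + z) (C(A, z) = (A + (3*A - 61*z))/(z - 12) = (A + (-61*z + 3*A))/(-12 + z) = (-61*z + 4*A)/(-12 + z))
-2369 - C(53, y(-6, 8)/57) = -2369 - (-(-244)/57 + 4*53)/(-12 - 4/57) = -2369 - (-(-244)/57 + 212)/(-12 - 4*1/57) = -2369 - (-61*(-4/57) + 212)/(-12 - 4/57) = -2369 - (244/57 + 212)/(-688/57) = -2369 - (-57)*12328/(688*57) = -2369 - 1*(-1541/86) = -2369 + 1541/86 = -202193/86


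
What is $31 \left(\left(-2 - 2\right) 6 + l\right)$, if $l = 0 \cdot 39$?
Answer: $-744$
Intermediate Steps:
$l = 0$
$31 \left(\left(-2 - 2\right) 6 + l\right) = 31 \left(\left(-2 - 2\right) 6 + 0\right) = 31 \left(\left(-4\right) 6 + 0\right) = 31 \left(-24 + 0\right) = 31 \left(-24\right) = -744$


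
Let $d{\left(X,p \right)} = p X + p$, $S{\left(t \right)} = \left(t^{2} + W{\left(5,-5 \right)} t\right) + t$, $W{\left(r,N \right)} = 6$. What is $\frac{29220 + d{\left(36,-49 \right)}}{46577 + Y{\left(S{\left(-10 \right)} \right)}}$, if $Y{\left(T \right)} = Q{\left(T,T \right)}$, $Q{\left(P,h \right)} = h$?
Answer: $\frac{27407}{46607} \approx 0.58805$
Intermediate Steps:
$S{\left(t \right)} = t^{2} + 7 t$ ($S{\left(t \right)} = \left(t^{2} + 6 t\right) + t = t^{2} + 7 t$)
$Y{\left(T \right)} = T$
$d{\left(X,p \right)} = p + X p$ ($d{\left(X,p \right)} = X p + p = p + X p$)
$\frac{29220 + d{\left(36,-49 \right)}}{46577 + Y{\left(S{\left(-10 \right)} \right)}} = \frac{29220 - 49 \left(1 + 36\right)}{46577 - 10 \left(7 - 10\right)} = \frac{29220 - 1813}{46577 - -30} = \frac{29220 - 1813}{46577 + 30} = \frac{27407}{46607}$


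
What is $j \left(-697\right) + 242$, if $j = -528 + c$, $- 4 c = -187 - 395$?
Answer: $\frac{533689}{2} \approx 2.6684 \cdot 10^{5}$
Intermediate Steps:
$c = \frac{291}{2}$ ($c = - \frac{-187 - 395}{4} = \left(- \frac{1}{4}\right) \left(-582\right) = \frac{291}{2} \approx 145.5$)
$j = - \frac{765}{2}$ ($j = -528 + \frac{291}{2} = - \frac{765}{2} \approx -382.5$)
$j \left(-697\right) + 242 = \left(- \frac{765}{2}\right) \left(-697\right) + 242 = \frac{533205}{2} + 242 = \frac{533689}{2}$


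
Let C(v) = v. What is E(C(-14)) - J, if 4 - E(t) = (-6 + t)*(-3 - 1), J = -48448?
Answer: 48372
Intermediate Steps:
E(t) = -20 + 4*t (E(t) = 4 - (-6 + t)*(-3 - 1) = 4 - (-6 + t)*(-4) = 4 - (24 - 4*t) = 4 + (-24 + 4*t) = -20 + 4*t)
E(C(-14)) - J = (-20 + 4*(-14)) - 1*(-48448) = (-20 - 56) + 48448 = -76 + 48448 = 48372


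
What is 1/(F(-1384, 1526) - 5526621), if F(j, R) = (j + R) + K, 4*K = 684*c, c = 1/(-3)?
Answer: -1/5526536 ≈ -1.8095e-7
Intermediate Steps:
c = -⅓ (c = 1*(-⅓) = -⅓ ≈ -0.33333)
K = -57 (K = (684*(-⅓))/4 = (¼)*(-228) = -57)
F(j, R) = -57 + R + j (F(j, R) = (j + R) - 57 = (R + j) - 57 = -57 + R + j)
1/(F(-1384, 1526) - 5526621) = 1/((-57 + 1526 - 1384) - 5526621) = 1/(85 - 5526621) = 1/(-5526536) = -1/5526536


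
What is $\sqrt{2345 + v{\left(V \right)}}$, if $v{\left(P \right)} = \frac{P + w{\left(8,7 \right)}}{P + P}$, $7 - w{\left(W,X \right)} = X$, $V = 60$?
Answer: $\frac{\sqrt{9382}}{2} \approx 48.43$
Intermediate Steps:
$w{\left(W,X \right)} = 7 - X$
$v{\left(P \right)} = \frac{1}{2}$ ($v{\left(P \right)} = \frac{P + \left(7 - 7\right)}{P + P} = \frac{P + \left(7 - 7\right)}{2 P} = \left(P + 0\right) \frac{1}{2 P} = P \frac{1}{2 P} = \frac{1}{2}$)
$\sqrt{2345 + v{\left(V \right)}} = \sqrt{2345 + \frac{1}{2}} = \sqrt{\frac{4691}{2}} = \frac{\sqrt{9382}}{2}$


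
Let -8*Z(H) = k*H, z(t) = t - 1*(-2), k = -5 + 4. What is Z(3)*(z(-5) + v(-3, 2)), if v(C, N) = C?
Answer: -9/4 ≈ -2.2500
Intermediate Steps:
k = -1
z(t) = 2 + t (z(t) = t + 2 = 2 + t)
Z(H) = H/8 (Z(H) = -(-1)*H/8 = H/8)
Z(3)*(z(-5) + v(-3, 2)) = ((⅛)*3)*((2 - 5) - 3) = 3*(-3 - 3)/8 = (3/8)*(-6) = -9/4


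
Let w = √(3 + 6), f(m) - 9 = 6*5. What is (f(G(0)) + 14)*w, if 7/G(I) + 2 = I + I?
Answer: 159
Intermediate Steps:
G(I) = 7/(-2 + 2*I) (G(I) = 7/(-2 + (I + I)) = 7/(-2 + 2*I))
f(m) = 39 (f(m) = 9 + 6*5 = 9 + 30 = 39)
w = 3 (w = √9 = 3)
(f(G(0)) + 14)*w = (39 + 14)*3 = 53*3 = 159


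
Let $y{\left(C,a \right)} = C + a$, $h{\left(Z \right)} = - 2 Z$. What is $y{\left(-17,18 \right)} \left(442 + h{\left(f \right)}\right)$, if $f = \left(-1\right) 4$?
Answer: $450$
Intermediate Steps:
$f = -4$
$y{\left(-17,18 \right)} \left(442 + h{\left(f \right)}\right) = \left(-17 + 18\right) \left(442 - -8\right) = 1 \left(442 + 8\right) = 1 \cdot 450 = 450$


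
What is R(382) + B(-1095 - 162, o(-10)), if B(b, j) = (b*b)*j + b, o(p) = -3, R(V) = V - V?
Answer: -4741404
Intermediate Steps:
R(V) = 0
B(b, j) = b + j*b² (B(b, j) = b²*j + b = j*b² + b = b + j*b²)
R(382) + B(-1095 - 162, o(-10)) = 0 + (-1095 - 162)*(1 + (-1095 - 162)*(-3)) = 0 - 1257*(1 - 1257*(-3)) = 0 - 1257*(1 + 3771) = 0 - 1257*3772 = 0 - 4741404 = -4741404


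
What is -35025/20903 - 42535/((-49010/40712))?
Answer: 3619569330751/102445603 ≈ 35332.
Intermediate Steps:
-35025/20903 - 42535/((-49010/40712)) = -35025*1/20903 - 42535/((-49010*1/40712)) = -35025/20903 - 42535/(-24505/20356) = -35025/20903 - 42535*(-20356/24505) = -35025/20903 + 173168492/4901 = 3619569330751/102445603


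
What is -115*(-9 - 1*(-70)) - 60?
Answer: -7075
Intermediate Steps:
-115*(-9 - 1*(-70)) - 60 = -115*(-9 + 70) - 60 = -115*61 - 60 = -7015 - 60 = -7075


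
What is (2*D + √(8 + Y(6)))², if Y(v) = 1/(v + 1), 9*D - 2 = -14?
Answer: 961/63 - 16*√399/21 ≈ 0.034933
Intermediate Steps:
D = -4/3 (D = 2/9 + (⅑)*(-14) = 2/9 - 14/9 = -4/3 ≈ -1.3333)
Y(v) = 1/(1 + v)
(2*D + √(8 + Y(6)))² = (2*(-4/3) + √(8 + 1/(1 + 6)))² = (-8/3 + √(8 + 1/7))² = (-8/3 + √(8 + ⅐))² = (-8/3 + √(57/7))² = (-8/3 + √399/7)²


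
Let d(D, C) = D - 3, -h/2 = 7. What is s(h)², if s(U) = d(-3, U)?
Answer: 36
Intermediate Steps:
h = -14 (h = -2*7 = -14)
d(D, C) = -3 + D
s(U) = -6 (s(U) = -3 - 3 = -6)
s(h)² = (-6)² = 36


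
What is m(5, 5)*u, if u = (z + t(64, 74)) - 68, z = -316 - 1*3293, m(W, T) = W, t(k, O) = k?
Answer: -18065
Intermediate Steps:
z = -3609 (z = -316 - 3293 = -3609)
u = -3613 (u = (-3609 + 64) - 68 = -3545 - 68 = -3613)
m(5, 5)*u = 5*(-3613) = -18065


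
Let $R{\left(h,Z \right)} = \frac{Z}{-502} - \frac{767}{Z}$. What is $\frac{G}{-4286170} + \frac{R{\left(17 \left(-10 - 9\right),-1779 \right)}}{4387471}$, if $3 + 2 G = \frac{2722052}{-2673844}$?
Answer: $\frac{7716453758993529607}{5613185504497032476074830} \approx 1.3747 \cdot 10^{-6}$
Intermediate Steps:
$G = - \frac{1342948}{668461}$ ($G = - \frac{3}{2} + \frac{2722052 \frac{1}{-2673844}}{2} = - \frac{3}{2} + \frac{2722052 \left(- \frac{1}{2673844}\right)}{2} = - \frac{3}{2} + \frac{1}{2} \left(- \frac{680513}{668461}\right) = - \frac{3}{2} - \frac{680513}{1336922} = - \frac{1342948}{668461} \approx -2.009$)
$R{\left(h,Z \right)} = - \frac{767}{Z} - \frac{Z}{502}$ ($R{\left(h,Z \right)} = Z \left(- \frac{1}{502}\right) - \frac{767}{Z} = - \frac{Z}{502} - \frac{767}{Z} = - \frac{767}{Z} - \frac{Z}{502}$)
$\frac{G}{-4286170} + \frac{R{\left(17 \left(-10 - 9\right),-1779 \right)}}{4387471} = - \frac{1342948}{668461 \left(-4286170\right)} + \frac{- \frac{767}{-1779} - - \frac{1779}{502}}{4387471} = \left(- \frac{1342948}{668461}\right) \left(- \frac{1}{4286170}\right) + \left(\left(-767\right) \left(- \frac{1}{1779}\right) + \frac{1779}{502}\right) \frac{1}{4387471} = \frac{671474}{1432568742185} + \left(\frac{767}{1779} + \frac{1779}{502}\right) \frac{1}{4387471} = \frac{671474}{1432568742185} + \frac{3549875}{893058} \cdot \frac{1}{4387471} = \frac{671474}{1432568742185} + \frac{3549875}{3918266076318} = \frac{7716453758993529607}{5613185504497032476074830}$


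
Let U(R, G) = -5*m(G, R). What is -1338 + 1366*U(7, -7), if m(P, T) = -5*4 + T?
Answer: 87452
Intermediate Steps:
m(P, T) = -20 + T
U(R, G) = 100 - 5*R (U(R, G) = -5*(-20 + R) = 100 - 5*R)
-1338 + 1366*U(7, -7) = -1338 + 1366*(100 - 5*7) = -1338 + 1366*(100 - 35) = -1338 + 1366*65 = -1338 + 88790 = 87452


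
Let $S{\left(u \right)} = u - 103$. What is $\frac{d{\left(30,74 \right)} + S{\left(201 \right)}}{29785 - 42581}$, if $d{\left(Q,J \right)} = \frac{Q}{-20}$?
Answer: $- \frac{193}{25592} \approx -0.0075414$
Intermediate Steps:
$S{\left(u \right)} = -103 + u$
$d{\left(Q,J \right)} = - \frac{Q}{20}$ ($d{\left(Q,J \right)} = Q \left(- \frac{1}{20}\right) = - \frac{Q}{20}$)
$\frac{d{\left(30,74 \right)} + S{\left(201 \right)}}{29785 - 42581} = \frac{\left(- \frac{1}{20}\right) 30 + \left(-103 + 201\right)}{29785 - 42581} = \frac{- \frac{3}{2} + 98}{-12796} = \frac{193}{2} \left(- \frac{1}{12796}\right) = - \frac{193}{25592}$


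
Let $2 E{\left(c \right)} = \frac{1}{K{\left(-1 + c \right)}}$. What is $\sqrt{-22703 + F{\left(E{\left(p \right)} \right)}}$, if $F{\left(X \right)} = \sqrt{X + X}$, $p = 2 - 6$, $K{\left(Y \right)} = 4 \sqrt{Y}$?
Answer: $\frac{\sqrt{-2270300 + 10 \cdot 5^{\frac{3}{4}} \sqrt{- i}}}{10} \approx 0.00078459 - 150.67 i$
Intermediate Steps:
$p = -4$
$E{\left(c \right)} = \frac{1}{8 \sqrt{-1 + c}}$ ($E{\left(c \right)} = \frac{1}{2 \cdot 4 \sqrt{-1 + c}} = \frac{\frac{1}{4} \frac{1}{\sqrt{-1 + c}}}{2} = \frac{1}{8 \sqrt{-1 + c}}$)
$F{\left(X \right)} = \sqrt{2} \sqrt{X}$ ($F{\left(X \right)} = \sqrt{2 X} = \sqrt{2} \sqrt{X}$)
$\sqrt{-22703 + F{\left(E{\left(p \right)} \right)}} = \sqrt{-22703 + \sqrt{2} \sqrt{\frac{1}{8 \sqrt{-1 - 4}}}} = \sqrt{-22703 + \sqrt{2} \sqrt{\frac{1}{8 i \sqrt{5}}}} = \sqrt{-22703 + \sqrt{2} \sqrt{\frac{\left(- \frac{1}{5}\right) i \sqrt{5}}{8}}} = \sqrt{-22703 + \sqrt{2} \sqrt{- \frac{i \sqrt{5}}{40}}} = \sqrt{-22703 + \sqrt{2} \frac{\sqrt{2} \cdot 5^{\frac{3}{4}} \sqrt{- i}}{20}} = \sqrt{-22703 + \frac{5^{\frac{3}{4}} \sqrt{- i}}{10}}$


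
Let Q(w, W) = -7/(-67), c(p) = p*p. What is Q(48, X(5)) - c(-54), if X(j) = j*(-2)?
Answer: -195365/67 ≈ -2915.9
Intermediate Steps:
X(j) = -2*j
c(p) = p²
Q(w, W) = 7/67 (Q(w, W) = -7*(-1/67) = 7/67)
Q(48, X(5)) - c(-54) = 7/67 - 1*(-54)² = 7/67 - 1*2916 = 7/67 - 2916 = -195365/67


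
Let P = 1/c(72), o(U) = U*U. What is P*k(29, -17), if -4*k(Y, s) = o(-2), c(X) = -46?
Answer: 1/46 ≈ 0.021739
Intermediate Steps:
o(U) = U²
k(Y, s) = -1 (k(Y, s) = -¼*(-2)² = -¼*4 = -1)
P = -1/46 (P = 1/(-46) = -1/46 ≈ -0.021739)
P*k(29, -17) = -1/46*(-1) = 1/46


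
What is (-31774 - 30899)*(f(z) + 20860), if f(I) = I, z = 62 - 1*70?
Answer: -1306857396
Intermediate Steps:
z = -8 (z = 62 - 70 = -8)
(-31774 - 30899)*(f(z) + 20860) = (-31774 - 30899)*(-8 + 20860) = -62673*20852 = -1306857396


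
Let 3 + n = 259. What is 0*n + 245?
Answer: 245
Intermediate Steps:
n = 256 (n = -3 + 259 = 256)
0*n + 245 = 0*256 + 245 = 0 + 245 = 245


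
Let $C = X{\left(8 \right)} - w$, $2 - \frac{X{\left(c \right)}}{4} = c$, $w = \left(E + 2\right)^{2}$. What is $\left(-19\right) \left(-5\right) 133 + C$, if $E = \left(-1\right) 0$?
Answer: $12607$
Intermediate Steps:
$E = 0$
$w = 4$ ($w = \left(0 + 2\right)^{2} = 2^{2} = 4$)
$X{\left(c \right)} = 8 - 4 c$
$C = -28$ ($C = \left(8 - 32\right) - 4 = -24 - 4 = -28$)
$\left(-19\right) \left(-5\right) 133 + C = \left(-19\right) \left(-5\right) 133 - 28 = 95 \cdot 133 - 28 = 12635 - 28 = 12607$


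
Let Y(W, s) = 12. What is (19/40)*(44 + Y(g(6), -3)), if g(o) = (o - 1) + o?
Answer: 133/5 ≈ 26.600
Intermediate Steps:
g(o) = -1 + 2*o (g(o) = (-1 + o) + o = -1 + 2*o)
(19/40)*(44 + Y(g(6), -3)) = (19/40)*(44 + 12) = (19*(1/40))*56 = (19/40)*56 = 133/5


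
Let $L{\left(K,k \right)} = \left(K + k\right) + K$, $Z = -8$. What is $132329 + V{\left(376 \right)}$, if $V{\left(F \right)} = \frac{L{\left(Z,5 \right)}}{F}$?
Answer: $\frac{49755693}{376} \approx 1.3233 \cdot 10^{5}$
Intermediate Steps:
$L{\left(K,k \right)} = k + 2 K$
$V{\left(F \right)} = - \frac{11}{F}$ ($V{\left(F \right)} = \frac{5 + 2 \left(-8\right)}{F} = \frac{5 - 16}{F} = - \frac{11}{F}$)
$132329 + V{\left(376 \right)} = 132329 - \frac{11}{376} = \frac{49755693}{376}$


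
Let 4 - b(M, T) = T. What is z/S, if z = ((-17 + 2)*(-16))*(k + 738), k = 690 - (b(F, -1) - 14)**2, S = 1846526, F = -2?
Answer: 161640/923263 ≈ 0.17507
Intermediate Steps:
b(M, T) = 4 - T
k = 609 (k = 690 - ((4 - 1*(-1)) - 14)**2 = 690 - ((4 + 1) - 14)**2 = 690 - (5 - 14)**2 = 690 - 1*(-9)**2 = 690 - 1*81 = 690 - 81 = 609)
z = 323280 (z = ((-17 + 2)*(-16))*(609 + 738) = -15*(-16)*1347 = 240*1347 = 323280)
z/S = 323280/1846526 = 323280*(1/1846526) = 161640/923263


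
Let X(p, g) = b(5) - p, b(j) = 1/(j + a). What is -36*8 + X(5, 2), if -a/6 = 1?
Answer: -294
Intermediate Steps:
a = -6 (a = -6*1 = -6)
b(j) = 1/(-6 + j) (b(j) = 1/(j - 6) = 1/(-6 + j))
X(p, g) = -1 - p (X(p, g) = 1/(-6 + 5) - p = 1/(-1) - p = -1 - p)
-36*8 + X(5, 2) = -36*8 + (-1 - 1*5) = -288 + (-1 - 5) = -288 - 6 = -294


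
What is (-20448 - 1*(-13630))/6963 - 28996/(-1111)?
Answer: 17665850/703263 ≈ 25.120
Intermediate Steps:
(-20448 - 1*(-13630))/6963 - 28996/(-1111) = (-20448 + 13630)*(1/6963) - 28996*(-1/1111) = -6818*1/6963 + 2636/101 = -6818/6963 + 2636/101 = 17665850/703263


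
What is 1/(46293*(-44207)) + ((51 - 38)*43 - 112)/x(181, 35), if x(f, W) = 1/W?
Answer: 32017095914894/2046474651 ≈ 15645.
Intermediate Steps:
1/(46293*(-44207)) + ((51 - 38)*43 - 112)/x(181, 35) = 1/(46293*(-44207)) + ((51 - 38)*43 - 112)/(1/35) = (1/46293)*(-1/44207) + (13*43 - 112)/(1/35) = -1/2046474651 + (559 - 112)*35 = -1/2046474651 + 447*35 = -1/2046474651 + 15645 = 32017095914894/2046474651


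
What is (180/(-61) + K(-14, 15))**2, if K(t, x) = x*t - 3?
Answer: 173527929/3721 ≈ 46635.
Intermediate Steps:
K(t, x) = -3 + t*x (K(t, x) = t*x - 3 = -3 + t*x)
(180/(-61) + K(-14, 15))**2 = (180/(-61) + (-3 - 14*15))**2 = (180*(-1/61) + (-3 - 210))**2 = (-180/61 - 213)**2 = (-13173/61)**2 = 173527929/3721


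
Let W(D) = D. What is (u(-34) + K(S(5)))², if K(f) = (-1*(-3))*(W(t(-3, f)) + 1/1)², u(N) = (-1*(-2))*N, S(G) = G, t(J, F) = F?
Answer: 1600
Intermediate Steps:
u(N) = 2*N
K(f) = 3*(1 + f)² (K(f) = (-1*(-3))*(f + 1/1)² = 3*(f + 1)² = 3*(1 + f)²)
(u(-34) + K(S(5)))² = (2*(-34) + 3*(1 + 5)²)² = (-68 + 3*6²)² = (-68 + 3*36)² = (-68 + 108)² = 40² = 1600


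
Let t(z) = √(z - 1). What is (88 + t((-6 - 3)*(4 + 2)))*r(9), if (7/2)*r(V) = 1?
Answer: 176/7 + 2*I*√55/7 ≈ 25.143 + 2.1189*I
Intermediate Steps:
r(V) = 2/7 (r(V) = (2/7)*1 = 2/7)
t(z) = √(-1 + z)
(88 + t((-6 - 3)*(4 + 2)))*r(9) = (88 + √(-1 + (-6 - 3)*(4 + 2)))*(2/7) = (88 + √(-1 - 9*6))*(2/7) = (88 + √(-1 - 54))*(2/7) = (88 + √(-55))*(2/7) = (88 + I*√55)*(2/7) = 176/7 + 2*I*√55/7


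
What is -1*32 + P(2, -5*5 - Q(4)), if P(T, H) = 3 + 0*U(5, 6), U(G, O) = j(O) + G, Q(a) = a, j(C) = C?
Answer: -29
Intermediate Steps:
U(G, O) = G + O (U(G, O) = O + G = G + O)
P(T, H) = 3 (P(T, H) = 3 + 0*(5 + 6) = 3 + 0*11 = 3 + 0 = 3)
-1*32 + P(2, -5*5 - Q(4)) = -1*32 + 3 = -32 + 3 = -29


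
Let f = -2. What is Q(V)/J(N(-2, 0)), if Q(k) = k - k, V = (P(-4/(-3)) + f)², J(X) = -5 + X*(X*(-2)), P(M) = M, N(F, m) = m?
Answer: 0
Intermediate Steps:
J(X) = -5 - 2*X² (J(X) = -5 + X*(-2*X) = -5 - 2*X²)
V = 4/9 (V = (-4/(-3) - 2)² = (-4*(-⅓) - 2)² = (4/3 - 2)² = (-⅔)² = 4/9 ≈ 0.44444)
Q(k) = 0
Q(V)/J(N(-2, 0)) = 0/(-5 - 2*0²) = 0/(-5 - 2*0) = 0/(-5 + 0) = 0/(-5) = 0*(-⅕) = 0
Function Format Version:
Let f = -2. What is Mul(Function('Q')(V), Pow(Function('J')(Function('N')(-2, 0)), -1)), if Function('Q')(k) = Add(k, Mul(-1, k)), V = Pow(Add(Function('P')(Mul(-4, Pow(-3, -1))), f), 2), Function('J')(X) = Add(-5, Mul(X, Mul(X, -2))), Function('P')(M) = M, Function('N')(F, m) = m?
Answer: 0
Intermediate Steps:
Function('J')(X) = Add(-5, Mul(-2, Pow(X, 2))) (Function('J')(X) = Add(-5, Mul(X, Mul(-2, X))) = Add(-5, Mul(-2, Pow(X, 2))))
V = Rational(4, 9) (V = Pow(Add(Mul(-4, Pow(-3, -1)), -2), 2) = Pow(Add(Mul(-4, Rational(-1, 3)), -2), 2) = Pow(Add(Rational(4, 3), -2), 2) = Pow(Rational(-2, 3), 2) = Rational(4, 9) ≈ 0.44444)
Function('Q')(k) = 0
Mul(Function('Q')(V), Pow(Function('J')(Function('N')(-2, 0)), -1)) = Mul(0, Pow(Add(-5, Mul(-2, Pow(0, 2))), -1)) = Mul(0, Pow(Add(-5, Mul(-2, 0)), -1)) = Mul(0, Pow(Add(-5, 0), -1)) = Mul(0, Pow(-5, -1)) = Mul(0, Rational(-1, 5)) = 0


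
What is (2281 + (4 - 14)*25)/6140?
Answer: 2031/6140 ≈ 0.33078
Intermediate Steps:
(2281 + (4 - 14)*25)/6140 = (2281 - 10*25)*(1/6140) = (2281 - 250)*(1/6140) = 2031*(1/6140) = 2031/6140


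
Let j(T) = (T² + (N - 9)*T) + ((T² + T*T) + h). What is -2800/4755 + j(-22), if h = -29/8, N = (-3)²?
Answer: 11014757/7608 ≈ 1447.8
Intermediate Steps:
N = 9
h = -29/8 (h = -29*⅛ = -29/8 ≈ -3.6250)
j(T) = -29/8 + 3*T² (j(T) = (T² + (9 - 9)*T) + ((T² + T*T) - 29/8) = (T² + 0*T) + ((T² + T²) - 29/8) = (T² + 0) + (2*T² - 29/8) = T² + (-29/8 + 2*T²) = -29/8 + 3*T²)
-2800/4755 + j(-22) = -2800/4755 + (-29/8 + 3*(-22)²) = -2800*1/4755 + (-29/8 + 3*484) = -560/951 + (-29/8 + 1452) = -560/951 + 11587/8 = 11014757/7608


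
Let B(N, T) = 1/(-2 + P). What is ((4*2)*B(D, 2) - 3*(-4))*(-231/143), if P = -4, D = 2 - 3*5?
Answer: -224/13 ≈ -17.231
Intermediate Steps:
D = -13 (D = 2 - 15 = -13)
B(N, T) = -1/6 (B(N, T) = 1/(-2 - 4) = 1/(-6) = -1/6)
((4*2)*B(D, 2) - 3*(-4))*(-231/143) = ((4*2)*(-1/6) - 3*(-4))*(-231/143) = (8*(-1/6) + 12)*(-231*1/143) = (-4/3 + 12)*(-21/13) = (32/3)*(-21/13) = -224/13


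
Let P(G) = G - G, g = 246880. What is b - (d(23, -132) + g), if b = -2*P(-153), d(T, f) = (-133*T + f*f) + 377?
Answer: -261622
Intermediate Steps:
d(T, f) = 377 + f² - 133*T (d(T, f) = (-133*T + f²) + 377 = (f² - 133*T) + 377 = 377 + f² - 133*T)
P(G) = 0
b = 0 (b = -2*0 = 0)
b - (d(23, -132) + g) = 0 - ((377 + (-132)² - 133*23) + 246880) = 0 - ((377 + 17424 - 3059) + 246880) = 0 - (14742 + 246880) = 0 - 1*261622 = 0 - 261622 = -261622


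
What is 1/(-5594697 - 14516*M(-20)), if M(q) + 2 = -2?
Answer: -1/5536633 ≈ -1.8062e-7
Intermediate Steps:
M(q) = -4 (M(q) = -2 - 2 = -4)
1/(-5594697 - 14516*M(-20)) = 1/(-5594697 - 14516*(-4)) = 1/(-5594697 + 58064) = 1/(-5536633) = -1/5536633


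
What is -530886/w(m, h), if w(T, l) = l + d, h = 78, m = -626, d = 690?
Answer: -88481/128 ≈ -691.26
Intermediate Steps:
w(T, l) = 690 + l (w(T, l) = l + 690 = 690 + l)
-530886/w(m, h) = -530886/(690 + 78) = -530886/768 = -530886*1/768 = -88481/128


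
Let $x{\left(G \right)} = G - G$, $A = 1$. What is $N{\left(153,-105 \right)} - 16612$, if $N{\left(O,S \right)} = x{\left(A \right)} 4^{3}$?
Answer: $-16612$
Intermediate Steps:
$x{\left(G \right)} = 0$
$N{\left(O,S \right)} = 0$ ($N{\left(O,S \right)} = 0 \cdot 4^{3} = 0 \cdot 64 = 0$)
$N{\left(153,-105 \right)} - 16612 = 0 - 16612 = -16612$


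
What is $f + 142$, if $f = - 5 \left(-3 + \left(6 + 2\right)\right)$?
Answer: $117$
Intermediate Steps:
$f = -25$ ($f = - 5 \left(-3 + 8\right) = \left(-5\right) 5 = -25$)
$f + 142 = -25 + 142 = 117$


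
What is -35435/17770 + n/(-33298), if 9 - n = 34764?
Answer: -28115914/29585273 ≈ -0.95033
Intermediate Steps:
n = -34755 (n = 9 - 1*34764 = 9 - 34764 = -34755)
-35435/17770 + n/(-33298) = -35435/17770 - 34755/(-33298) = -35435*1/17770 - 34755*(-1/33298) = -7087/3554 + 34755/33298 = -28115914/29585273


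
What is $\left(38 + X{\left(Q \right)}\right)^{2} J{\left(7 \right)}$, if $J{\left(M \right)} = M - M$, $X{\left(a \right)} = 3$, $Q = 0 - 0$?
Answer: $0$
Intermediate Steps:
$Q = 0$ ($Q = 0 + 0 = 0$)
$J{\left(M \right)} = 0$
$\left(38 + X{\left(Q \right)}\right)^{2} J{\left(7 \right)} = \left(38 + 3\right)^{2} \cdot 0 = 41^{2} \cdot 0 = 1681 \cdot 0 = 0$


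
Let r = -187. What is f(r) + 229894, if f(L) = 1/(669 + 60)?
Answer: 167592727/729 ≈ 2.2989e+5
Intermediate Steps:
f(L) = 1/729
f(r) + 229894 = 1/729 + 229894 = 167592727/729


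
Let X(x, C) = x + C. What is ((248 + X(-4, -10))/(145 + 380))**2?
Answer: 6084/30625 ≈ 0.19866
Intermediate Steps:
X(x, C) = C + x
((248 + X(-4, -10))/(145 + 380))**2 = ((248 + (-10 - 4))/(145 + 380))**2 = ((248 - 14)/525)**2 = (234*(1/525))**2 = (78/175)**2 = 6084/30625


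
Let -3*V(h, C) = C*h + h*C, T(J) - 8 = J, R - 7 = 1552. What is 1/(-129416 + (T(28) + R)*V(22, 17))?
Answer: -3/1581308 ≈ -1.8972e-6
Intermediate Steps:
R = 1559 (R = 7 + 1552 = 1559)
T(J) = 8 + J
V(h, C) = -2*C*h/3 (V(h, C) = -(C*h + h*C)/3 = -(C*h + C*h)/3 = -2*C*h/3)
1/(-129416 + (T(28) + R)*V(22, 17)) = 1/(-129416 + ((8 + 28) + 1559)*(-2/3*17*22)) = 1/(-129416 + (36 + 1559)*(-748/3)) = 1/(-129416 + 1595*(-748/3)) = 1/(-129416 - 1193060/3) = 1/(-1581308/3) = -3/1581308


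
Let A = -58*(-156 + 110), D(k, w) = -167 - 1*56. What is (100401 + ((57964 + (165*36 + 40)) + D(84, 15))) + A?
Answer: 166790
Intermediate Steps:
D(k, w) = -223 (D(k, w) = -167 - 56 = -223)
A = 2668 (A = -58*(-46) = 2668)
(100401 + ((57964 + (165*36 + 40)) + D(84, 15))) + A = (100401 + ((57964 + (165*36 + 40)) - 223)) + 2668 = (100401 + ((57964 + (5940 + 40)) - 223)) + 2668 = (100401 + ((57964 + 5980) - 223)) + 2668 = (100401 + (63944 - 223)) + 2668 = (100401 + 63721) + 2668 = 164122 + 2668 = 166790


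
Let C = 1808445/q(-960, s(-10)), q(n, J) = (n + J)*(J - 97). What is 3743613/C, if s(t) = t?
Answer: 25903306218/120563 ≈ 2.1485e+5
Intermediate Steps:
q(n, J) = (-97 + J)*(J + n) (q(n, J) = (J + n)*(-97 + J) = (-97 + J)*(J + n))
C = 361689/20758 (C = 1808445/((-10)² - 97*(-10) - 97*(-960) - 10*(-960)) = 1808445/(100 + 970 + 93120 + 9600) = 1808445/103790 = 1808445*(1/103790) = 361689/20758 ≈ 17.424)
3743613/C = 3743613/(361689/20758) = 3743613*(20758/361689) = 25903306218/120563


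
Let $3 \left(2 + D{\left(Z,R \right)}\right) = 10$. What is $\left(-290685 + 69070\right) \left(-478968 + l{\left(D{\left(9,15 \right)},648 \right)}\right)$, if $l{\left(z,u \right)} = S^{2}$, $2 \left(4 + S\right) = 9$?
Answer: $\frac{424585751665}{4} \approx 1.0615 \cdot 10^{11}$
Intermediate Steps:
$S = \frac{1}{2}$ ($S = -4 + \frac{1}{2} \cdot 9 = -4 + \frac{9}{2} = \frac{1}{2} \approx 0.5$)
$D{\left(Z,R \right)} = \frac{4}{3}$ ($D{\left(Z,R \right)} = -2 + \frac{1}{3} \cdot 10 = -2 + \frac{10}{3} = \frac{4}{3}$)
$l{\left(z,u \right)} = \frac{1}{4}$ ($l{\left(z,u \right)} = \left(\frac{1}{2}\right)^{2} = \frac{1}{4}$)
$\left(-290685 + 69070\right) \left(-478968 + l{\left(D{\left(9,15 \right)},648 \right)}\right) = \left(-290685 + 69070\right) \left(-478968 + \frac{1}{4}\right) = \left(-221615\right) \left(- \frac{1915871}{4}\right) = \frac{424585751665}{4}$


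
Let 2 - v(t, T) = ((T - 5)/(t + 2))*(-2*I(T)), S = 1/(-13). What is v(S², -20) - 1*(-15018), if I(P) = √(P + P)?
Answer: 15020 - 16900*I*√10/339 ≈ 15020.0 - 157.65*I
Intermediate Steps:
I(P) = √2*√P (I(P) = √(2*P) = √2*√P)
S = -1/13 ≈ -0.076923
v(t, T) = 2 + 2*√2*√T*(-5 + T)/(2 + t) (v(t, T) = 2 - (T - 5)/(t + 2)*(-2*√2*√T) = 2 - (-5 + T)/(2 + t)*(-2*√2*√T) = 2 - (-2)*√2*√T*(-5 + T)/(2 + t) = 2 + 2*√2*√T*(-5 + T)/(2 + t))
v(S², -20) - 1*(-15018) = 2*(2 + (-1/13)² + √2*(-20)^(3/2) - 5*√2*√(-20))/(2 + (-1/13)²) - 1*(-15018) = 2*(2 + 1/169 + √2*(-40*I*√5) - 5*√2*2*I*√5)/(2 + 1/169) + 15018 = 2*(2 + 1/169 - 40*I*√10 - 10*I*√10)/(339/169) + 15018 = 2*(169/339)*(339/169 - 50*I*√10) + 15018 = (2 - 16900*I*√10/339) + 15018 = 15020 - 16900*I*√10/339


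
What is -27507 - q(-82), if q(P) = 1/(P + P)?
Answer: -4511147/164 ≈ -27507.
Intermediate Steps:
q(P) = 1/(2*P)
-27507 - q(-82) = -27507 - 1/(2*(-82)) = -27507 - (-1)/(2*82) = -27507 - 1*(-1/164) = -27507 + 1/164 = -4511147/164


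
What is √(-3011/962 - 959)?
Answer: 3*I*√98933042/962 ≈ 31.018*I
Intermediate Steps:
√(-3011/962 - 959) = √(-925569/962) = 3*I*√98933042/962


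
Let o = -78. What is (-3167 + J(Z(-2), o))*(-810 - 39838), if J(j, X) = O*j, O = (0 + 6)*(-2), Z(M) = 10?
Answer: 133609976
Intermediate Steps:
O = -12 (O = 6*(-2) = -12)
J(j, X) = -12*j
(-3167 + J(Z(-2), o))*(-810 - 39838) = (-3167 - 12*10)*(-810 - 39838) = (-3167 - 120)*(-40648) = -3287*(-40648) = 133609976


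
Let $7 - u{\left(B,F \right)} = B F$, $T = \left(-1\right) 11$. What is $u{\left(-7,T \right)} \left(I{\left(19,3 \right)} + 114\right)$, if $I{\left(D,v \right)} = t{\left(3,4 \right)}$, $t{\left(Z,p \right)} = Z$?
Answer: $-8190$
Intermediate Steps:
$T = -11$
$u{\left(B,F \right)} = 7 - B F$
$I{\left(D,v \right)} = 3$
$u{\left(-7,T \right)} \left(I{\left(19,3 \right)} + 114\right) = \left(7 - \left(-7\right) \left(-11\right)\right) \left(3 + 114\right) = \left(7 - 77\right) 117 = \left(-70\right) 117 = -8190$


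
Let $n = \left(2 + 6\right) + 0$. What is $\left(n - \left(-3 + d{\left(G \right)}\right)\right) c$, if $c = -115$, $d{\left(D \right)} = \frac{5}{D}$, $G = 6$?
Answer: $- \frac{7015}{6} \approx -1169.2$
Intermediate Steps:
$n = 8$ ($n = 8 + 0 = 8$)
$\left(n - \left(-3 + d{\left(G \right)}\right)\right) c = \left(8 - \left(-3 + \frac{5}{6}\right)\right) \left(-115\right) = \left(8 - - \frac{13}{6}\right) \left(-115\right) = \left(8 + \frac{13}{6}\right) \left(-115\right) = \frac{61}{6} \left(-115\right) = - \frac{7015}{6}$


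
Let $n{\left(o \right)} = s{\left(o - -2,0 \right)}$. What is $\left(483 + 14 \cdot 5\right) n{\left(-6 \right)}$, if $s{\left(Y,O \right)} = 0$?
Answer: $0$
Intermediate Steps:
$n{\left(o \right)} = 0$
$\left(483 + 14 \cdot 5\right) n{\left(-6 \right)} = \left(483 + 14 \cdot 5\right) 0 = \left(483 + 70\right) 0 = 553 \cdot 0 = 0$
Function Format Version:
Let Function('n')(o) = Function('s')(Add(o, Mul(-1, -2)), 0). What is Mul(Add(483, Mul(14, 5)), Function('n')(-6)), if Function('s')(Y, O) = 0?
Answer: 0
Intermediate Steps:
Function('n')(o) = 0
Mul(Add(483, Mul(14, 5)), Function('n')(-6)) = Mul(Add(483, Mul(14, 5)), 0) = Mul(Add(483, 70), 0) = Mul(553, 0) = 0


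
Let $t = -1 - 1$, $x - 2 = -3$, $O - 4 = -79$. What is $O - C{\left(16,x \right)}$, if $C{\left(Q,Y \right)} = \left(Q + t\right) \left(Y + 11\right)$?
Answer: $-215$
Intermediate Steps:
$O = -75$ ($O = 4 - 79 = -75$)
$x = -1$ ($x = 2 - 3 = -1$)
$t = -2$
$C{\left(Q,Y \right)} = \left(-2 + Q\right) \left(11 + Y\right)$ ($C{\left(Q,Y \right)} = \left(Q - 2\right) \left(Y + 11\right) = \left(-2 + Q\right) \left(11 + Y\right)$)
$O - C{\left(16,x \right)} = -75 - \left(-22 - -2 + 11 \cdot 16 + 16 \left(-1\right)\right) = -75 - \left(-22 + 2 + 176 - 16\right) = -75 - 140 = -215$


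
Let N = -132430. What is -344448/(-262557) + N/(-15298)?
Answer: 2224432723/223144277 ≈ 9.9686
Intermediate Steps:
-344448/(-262557) + N/(-15298) = -344448/(-262557) - 132430/(-15298) = -344448*(-1/262557) - 132430*(-1/15298) = 38272/29173 + 66215/7649 = 2224432723/223144277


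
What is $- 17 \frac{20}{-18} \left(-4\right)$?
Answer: $- \frac{680}{9} \approx -75.556$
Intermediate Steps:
$- 17 \frac{20}{-18} \left(-4\right) = - 17 \cdot 20 \left(- \frac{1}{18}\right) \left(-4\right) = \left(-17\right) \left(- \frac{10}{9}\right) \left(-4\right) = \frac{170}{9} \left(-4\right) = - \frac{680}{9}$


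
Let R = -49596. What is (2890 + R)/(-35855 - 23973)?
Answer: 23353/29914 ≈ 0.78067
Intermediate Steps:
(2890 + R)/(-35855 - 23973) = (2890 - 49596)/(-35855 - 23973) = -46706/(-59828) = -46706*(-1/59828) = 23353/29914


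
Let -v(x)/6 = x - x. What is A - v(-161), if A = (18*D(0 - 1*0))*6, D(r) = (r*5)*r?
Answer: 0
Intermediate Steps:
v(x) = 0 (v(x) = -6*(x - x) = -6*0 = 0)
D(r) = 5*r**2 (D(r) = (5*r)*r = 5*r**2)
A = 0 (A = (18*(5*(0 - 1*0)**2))*6 = (18*(5*(0 + 0)**2))*6 = (18*(5*0**2))*6 = (18*(5*0))*6 = (18*0)*6 = 0*6 = 0)
A - v(-161) = 0 - 1*0 = 0 + 0 = 0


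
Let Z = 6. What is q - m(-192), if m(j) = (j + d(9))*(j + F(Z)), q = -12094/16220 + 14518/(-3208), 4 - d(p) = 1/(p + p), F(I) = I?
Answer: -682623180517/19512660 ≈ -34984.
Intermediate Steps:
d(p) = 4 - 1/(2*p) (d(p) = 4 - 1/(p + p) = 4 - 1/(2*p))
q = -34284939/6504220 (q = -12094*1/16220 + 14518*(-1/3208) = -6047/8110 - 7259/1604 = -34284939/6504220 ≈ -5.2712)
m(j) = (6 + j)*(71/18 + j) (m(j) = (j + (4 - ½/9))*(j + 6) = (j + (4 - ½*⅑))*(6 + j) = (j + (4 - 1/18))*(6 + j) = (j + 71/18)*(6 + j) = (71/18 + j)*(6 + j) = (6 + j)*(71/18 + j))
q - m(-192) = -34284939/6504220 - (71/3 + (-192)² + (179/18)*(-192)) = -34284939/6504220 - (71/3 + 36864 - 5728/3) = -34284939/6504220 - 1*104935/3 = -34284939/6504220 - 104935/3 = -682623180517/19512660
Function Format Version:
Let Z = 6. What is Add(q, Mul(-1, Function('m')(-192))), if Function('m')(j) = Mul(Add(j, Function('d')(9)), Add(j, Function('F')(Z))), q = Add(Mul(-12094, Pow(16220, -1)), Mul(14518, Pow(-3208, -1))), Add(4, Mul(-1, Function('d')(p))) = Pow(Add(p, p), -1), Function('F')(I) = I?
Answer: Rational(-682623180517, 19512660) ≈ -34984.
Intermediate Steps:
Function('d')(p) = Add(4, Mul(Rational(-1, 2), Pow(p, -1))) (Function('d')(p) = Add(4, Mul(-1, Pow(Add(p, p), -1))) = Add(4, Mul(-1, Pow(Mul(2, p), -1))) = Add(4, Mul(-1, Mul(Rational(1, 2), Pow(p, -1)))) = Add(4, Mul(Rational(-1, 2), Pow(p, -1))))
q = Rational(-34284939, 6504220) (q = Add(Mul(-12094, Rational(1, 16220)), Mul(14518, Rational(-1, 3208))) = Add(Rational(-6047, 8110), Rational(-7259, 1604)) = Rational(-34284939, 6504220) ≈ -5.2712)
Function('m')(j) = Mul(Add(6, j), Add(Rational(71, 18), j)) (Function('m')(j) = Mul(Add(j, Add(4, Mul(Rational(-1, 2), Pow(9, -1)))), Add(j, 6)) = Mul(Add(j, Add(4, Mul(Rational(-1, 2), Rational(1, 9)))), Add(6, j)) = Mul(Add(j, Add(4, Rational(-1, 18))), Add(6, j)) = Mul(Add(j, Rational(71, 18)), Add(6, j)) = Mul(Add(Rational(71, 18), j), Add(6, j)) = Mul(Add(6, j), Add(Rational(71, 18), j)))
Add(q, Mul(-1, Function('m')(-192))) = Add(Rational(-34284939, 6504220), Mul(-1, Add(Rational(71, 3), Pow(-192, 2), Mul(Rational(179, 18), -192)))) = Add(Rational(-34284939, 6504220), Mul(-1, Add(Rational(71, 3), 36864, Rational(-5728, 3)))) = Add(Rational(-34284939, 6504220), Mul(-1, Rational(104935, 3))) = Add(Rational(-34284939, 6504220), Rational(-104935, 3)) = Rational(-682623180517, 19512660)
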